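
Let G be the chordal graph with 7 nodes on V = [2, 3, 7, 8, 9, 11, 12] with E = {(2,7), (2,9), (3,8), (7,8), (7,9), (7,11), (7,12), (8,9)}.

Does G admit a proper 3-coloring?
Yes, G is 3-colorable

A valid 3-coloring: color 1: [3, 7]; color 2: [2, 8, 11, 12]; color 3: [9].
(χ(G) = 3 ≤ 3.)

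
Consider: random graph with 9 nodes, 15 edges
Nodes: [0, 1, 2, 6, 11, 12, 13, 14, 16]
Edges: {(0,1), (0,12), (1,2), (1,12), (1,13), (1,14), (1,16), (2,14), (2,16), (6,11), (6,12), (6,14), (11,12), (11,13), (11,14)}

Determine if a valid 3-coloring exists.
Yes, G is 3-colorable

A valid 3-coloring: color 1: [1, 11]; color 2: [12, 13, 14, 16]; color 3: [0, 2, 6].
(χ(G) = 3 ≤ 3.)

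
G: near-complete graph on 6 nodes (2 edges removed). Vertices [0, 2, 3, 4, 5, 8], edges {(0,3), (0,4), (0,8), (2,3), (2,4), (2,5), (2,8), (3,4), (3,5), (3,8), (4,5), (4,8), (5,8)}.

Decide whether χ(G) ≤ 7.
A valid 7-coloring: color 1: [4]; color 2: [3]; color 3: [8]; color 4: [0, 2]; color 5: [5].
(χ(G) = 5 ≤ 7.)

Yes, G is 7-colorable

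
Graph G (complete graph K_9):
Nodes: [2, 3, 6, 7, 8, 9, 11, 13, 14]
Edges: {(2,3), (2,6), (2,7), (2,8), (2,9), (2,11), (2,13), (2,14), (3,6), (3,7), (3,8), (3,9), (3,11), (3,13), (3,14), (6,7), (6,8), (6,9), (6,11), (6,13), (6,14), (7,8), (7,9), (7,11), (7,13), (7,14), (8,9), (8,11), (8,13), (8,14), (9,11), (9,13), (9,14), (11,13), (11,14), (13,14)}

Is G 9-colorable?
Yes, G is 9-colorable

A valid 9-coloring: color 1: [11]; color 2: [13]; color 3: [9]; color 4: [8]; color 5: [2]; color 6: [7]; color 7: [6]; color 8: [3]; color 9: [14].
(χ(G) = 9 ≤ 9.)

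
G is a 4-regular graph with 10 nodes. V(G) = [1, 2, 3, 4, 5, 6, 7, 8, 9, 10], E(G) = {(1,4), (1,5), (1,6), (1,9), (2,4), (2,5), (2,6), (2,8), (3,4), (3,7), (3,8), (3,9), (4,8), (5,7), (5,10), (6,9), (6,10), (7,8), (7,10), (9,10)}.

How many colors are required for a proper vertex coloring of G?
χ(G) = 3

Clique number ω(G) = 3 (lower bound: χ ≥ ω).
The clique on [1, 6, 9] has size 3, forcing χ ≥ 3, and the coloring below uses 3 colors, so χ(G) = 3.
A valid 3-coloring: color 1: [5, 6, 8]; color 2: [1, 2, 3, 10]; color 3: [4, 7, 9].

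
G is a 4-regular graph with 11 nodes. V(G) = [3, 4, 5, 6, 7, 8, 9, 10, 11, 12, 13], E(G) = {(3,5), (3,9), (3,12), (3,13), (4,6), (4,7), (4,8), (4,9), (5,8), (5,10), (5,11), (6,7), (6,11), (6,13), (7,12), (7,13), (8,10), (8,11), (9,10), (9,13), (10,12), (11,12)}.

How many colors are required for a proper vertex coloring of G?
χ(G) = 3

Clique number ω(G) = 3 (lower bound: χ ≥ ω).
The clique on [3, 9, 13] has size 3, forcing χ ≥ 3, and the coloring below uses 3 colors, so χ(G) = 3.
A valid 3-coloring: color 1: [6, 8, 9, 12]; color 2: [4, 5, 13]; color 3: [3, 7, 10, 11].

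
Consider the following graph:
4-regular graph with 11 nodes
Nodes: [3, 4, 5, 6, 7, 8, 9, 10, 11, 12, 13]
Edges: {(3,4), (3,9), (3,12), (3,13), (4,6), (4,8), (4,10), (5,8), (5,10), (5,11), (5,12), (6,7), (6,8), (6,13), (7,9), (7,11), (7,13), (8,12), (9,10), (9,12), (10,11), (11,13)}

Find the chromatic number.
χ(G) = 3

Clique number ω(G) = 3 (lower bound: χ ≥ ω).
The clique on [3, 9, 12] has size 3, forcing χ ≥ 3, and the coloring below uses 3 colors, so χ(G) = 3.
A valid 3-coloring: color 1: [3, 7, 8, 10]; color 2: [4, 5, 9, 13]; color 3: [6, 11, 12].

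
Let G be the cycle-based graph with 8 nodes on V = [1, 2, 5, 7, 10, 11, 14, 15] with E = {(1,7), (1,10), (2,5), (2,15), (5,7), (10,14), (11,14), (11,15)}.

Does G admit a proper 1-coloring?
No, G is not 1-colorable

Edge (1,10) forces its endpoints to differ, so 1 color is not enough.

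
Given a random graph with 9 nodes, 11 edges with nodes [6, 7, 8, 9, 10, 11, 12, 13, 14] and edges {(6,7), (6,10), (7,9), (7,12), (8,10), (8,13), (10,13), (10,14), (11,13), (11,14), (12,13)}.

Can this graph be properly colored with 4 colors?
A valid 4-coloring: color 1: [9, 10, 11, 12]; color 2: [7, 13, 14]; color 3: [6, 8].
(χ(G) = 3 ≤ 4.)

Yes, G is 4-colorable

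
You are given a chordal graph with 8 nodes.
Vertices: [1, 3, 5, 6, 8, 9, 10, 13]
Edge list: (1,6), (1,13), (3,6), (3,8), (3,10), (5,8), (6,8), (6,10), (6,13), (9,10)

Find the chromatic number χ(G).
χ(G) = 3

Clique number ω(G) = 3 (lower bound: χ ≥ ω).
The clique on [1, 6, 13] has size 3, forcing χ ≥ 3, and the coloring below uses 3 colors, so χ(G) = 3.
A valid 3-coloring: color 1: [5, 6, 9]; color 2: [8, 10, 13]; color 3: [1, 3].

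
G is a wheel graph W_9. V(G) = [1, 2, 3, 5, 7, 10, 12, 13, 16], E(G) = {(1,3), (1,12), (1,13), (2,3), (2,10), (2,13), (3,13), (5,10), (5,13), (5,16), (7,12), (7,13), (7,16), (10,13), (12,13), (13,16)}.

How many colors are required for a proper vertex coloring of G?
Clique number ω(G) = 3 (lower bound: χ ≥ ω).
The clique on [1, 3, 13] has size 3, forcing χ ≥ 3, and the coloring below uses 3 colors, so χ(G) = 3.
A valid 3-coloring: color 1: [13]; color 2: [3, 10, 12, 16]; color 3: [1, 2, 5, 7].

χ(G) = 3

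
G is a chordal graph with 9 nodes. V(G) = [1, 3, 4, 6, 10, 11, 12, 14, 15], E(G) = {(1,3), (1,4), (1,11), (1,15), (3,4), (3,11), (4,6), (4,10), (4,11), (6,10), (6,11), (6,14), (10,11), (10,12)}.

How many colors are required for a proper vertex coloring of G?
Clique number ω(G) = 4 (lower bound: χ ≥ ω).
The clique on [1, 3, 4, 11] has size 4, forcing χ ≥ 4, and the coloring below uses 4 colors, so χ(G) = 4.
A valid 4-coloring: color 1: [4, 12, 14, 15]; color 2: [11]; color 3: [1, 10]; color 4: [3, 6].

χ(G) = 4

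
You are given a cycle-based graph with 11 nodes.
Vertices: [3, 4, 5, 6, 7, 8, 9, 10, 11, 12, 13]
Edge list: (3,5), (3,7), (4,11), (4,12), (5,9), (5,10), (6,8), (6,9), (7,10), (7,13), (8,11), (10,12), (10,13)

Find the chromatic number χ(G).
χ(G) = 3

Clique number ω(G) = 3 (lower bound: χ ≥ ω).
The clique on [7, 10, 13] has size 3, forcing χ ≥ 3, and the coloring below uses 3 colors, so χ(G) = 3.
A valid 3-coloring: color 1: [3, 4, 8, 9, 10]; color 2: [5, 6, 7, 11, 12]; color 3: [13].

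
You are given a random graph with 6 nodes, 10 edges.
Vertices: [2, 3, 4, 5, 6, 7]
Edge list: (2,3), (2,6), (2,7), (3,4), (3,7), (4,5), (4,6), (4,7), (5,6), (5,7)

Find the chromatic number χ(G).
χ(G) = 3

Clique number ω(G) = 3 (lower bound: χ ≥ ω).
The clique on [2, 3, 7] has size 3, forcing χ ≥ 3, and the coloring below uses 3 colors, so χ(G) = 3.
A valid 3-coloring: color 1: [6, 7]; color 2: [2, 4]; color 3: [3, 5].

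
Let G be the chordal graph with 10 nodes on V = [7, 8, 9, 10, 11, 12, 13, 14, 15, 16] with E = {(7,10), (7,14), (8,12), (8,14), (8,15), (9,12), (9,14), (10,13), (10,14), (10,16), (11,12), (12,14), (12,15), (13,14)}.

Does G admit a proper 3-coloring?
Yes, G is 3-colorable

A valid 3-coloring: color 1: [11, 14, 15, 16]; color 2: [10, 12]; color 3: [7, 8, 9, 13].
(χ(G) = 3 ≤ 3.)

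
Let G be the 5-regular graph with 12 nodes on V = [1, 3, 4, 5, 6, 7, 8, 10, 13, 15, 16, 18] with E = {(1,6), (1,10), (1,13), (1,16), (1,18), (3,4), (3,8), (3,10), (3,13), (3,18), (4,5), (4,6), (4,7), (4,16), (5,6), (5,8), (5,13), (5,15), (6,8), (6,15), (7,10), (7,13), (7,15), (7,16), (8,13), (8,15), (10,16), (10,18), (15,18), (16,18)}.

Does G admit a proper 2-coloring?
The clique on vertices [1, 10, 16, 18] has size 4 > 2, so it alone needs 4 colors.

No, G is not 2-colorable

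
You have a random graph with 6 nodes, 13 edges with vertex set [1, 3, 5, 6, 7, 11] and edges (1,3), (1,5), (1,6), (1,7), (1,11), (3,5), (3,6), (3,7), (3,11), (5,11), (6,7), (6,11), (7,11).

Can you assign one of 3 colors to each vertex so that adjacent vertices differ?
No, G is not 3-colorable

The clique on vertices [1, 3, 6, 7, 11] has size 5 > 3, so it alone needs 5 colors.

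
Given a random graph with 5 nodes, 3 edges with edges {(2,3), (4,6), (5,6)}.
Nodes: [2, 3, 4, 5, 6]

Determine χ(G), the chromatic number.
Clique number ω(G) = 2 (lower bound: χ ≥ ω).
The graph is bipartite (no odd cycle), so 2 colors suffice: χ(G) = 2.
A valid 2-coloring: color 1: [3, 6]; color 2: [2, 4, 5].

χ(G) = 2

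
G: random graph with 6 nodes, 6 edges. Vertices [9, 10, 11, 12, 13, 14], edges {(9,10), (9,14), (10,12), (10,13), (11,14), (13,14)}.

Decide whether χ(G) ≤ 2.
A valid 2-coloring: color 1: [10, 14]; color 2: [9, 11, 12, 13].
(χ(G) = 2 ≤ 2.)

Yes, G is 2-colorable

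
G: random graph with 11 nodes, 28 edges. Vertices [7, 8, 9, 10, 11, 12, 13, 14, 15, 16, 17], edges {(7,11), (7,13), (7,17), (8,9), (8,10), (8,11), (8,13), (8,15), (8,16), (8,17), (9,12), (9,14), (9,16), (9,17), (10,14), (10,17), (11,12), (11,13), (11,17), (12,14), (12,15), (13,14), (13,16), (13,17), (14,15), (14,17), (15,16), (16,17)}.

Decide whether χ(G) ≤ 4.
Yes, G is 4-colorable

A valid 4-coloring: color 1: [12, 17]; color 2: [7, 8, 14]; color 3: [9, 10, 13, 15]; color 4: [11, 16].
(χ(G) = 4 ≤ 4.)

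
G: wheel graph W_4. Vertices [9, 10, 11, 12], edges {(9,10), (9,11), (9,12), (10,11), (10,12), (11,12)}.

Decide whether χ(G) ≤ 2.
No, G is not 2-colorable

The clique on vertices [9, 10, 11, 12] has size 4 > 2, so it alone needs 4 colors.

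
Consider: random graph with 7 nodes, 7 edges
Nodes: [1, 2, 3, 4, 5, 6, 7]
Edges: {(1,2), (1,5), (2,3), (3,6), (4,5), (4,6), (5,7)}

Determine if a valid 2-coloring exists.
A valid 2-coloring: color 1: [2, 5, 6]; color 2: [1, 3, 4, 7].
(χ(G) = 2 ≤ 2.)

Yes, G is 2-colorable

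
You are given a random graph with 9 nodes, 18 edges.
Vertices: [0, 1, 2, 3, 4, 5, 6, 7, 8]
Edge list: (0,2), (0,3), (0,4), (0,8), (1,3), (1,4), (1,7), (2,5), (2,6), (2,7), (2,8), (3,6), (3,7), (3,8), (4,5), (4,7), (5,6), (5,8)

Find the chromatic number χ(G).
χ(G) = 3

Clique number ω(G) = 3 (lower bound: χ ≥ ω).
The clique on [1, 3, 7] has size 3, forcing χ ≥ 3, and the coloring below uses 3 colors, so χ(G) = 3.
A valid 3-coloring: color 1: [2, 3, 4]; color 2: [0, 1, 5]; color 3: [6, 7, 8].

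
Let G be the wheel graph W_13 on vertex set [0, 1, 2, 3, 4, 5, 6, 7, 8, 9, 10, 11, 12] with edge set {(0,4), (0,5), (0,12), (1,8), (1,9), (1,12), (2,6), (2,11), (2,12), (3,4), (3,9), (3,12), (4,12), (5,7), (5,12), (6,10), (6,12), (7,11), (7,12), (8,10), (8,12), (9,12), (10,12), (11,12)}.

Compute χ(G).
χ(G) = 3

Clique number ω(G) = 3 (lower bound: χ ≥ ω).
The clique on [0, 4, 12] has size 3, forcing χ ≥ 3, and the coloring below uses 3 colors, so χ(G) = 3.
A valid 3-coloring: color 1: [12]; color 2: [0, 1, 2, 3, 7, 10]; color 3: [4, 5, 6, 8, 9, 11].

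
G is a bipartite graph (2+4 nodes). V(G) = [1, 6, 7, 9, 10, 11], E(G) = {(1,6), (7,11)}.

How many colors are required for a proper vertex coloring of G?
Clique number ω(G) = 2 (lower bound: χ ≥ ω).
The graph is bipartite (no odd cycle), so 2 colors suffice: χ(G) = 2.
A valid 2-coloring: color 1: [1, 7, 9, 10]; color 2: [6, 11].

χ(G) = 2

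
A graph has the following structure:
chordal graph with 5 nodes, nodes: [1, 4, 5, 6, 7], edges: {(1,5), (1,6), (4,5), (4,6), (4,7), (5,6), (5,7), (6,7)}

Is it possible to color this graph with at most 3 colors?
No, G is not 3-colorable

The clique on vertices [4, 5, 6, 7] has size 4 > 3, so it alone needs 4 colors.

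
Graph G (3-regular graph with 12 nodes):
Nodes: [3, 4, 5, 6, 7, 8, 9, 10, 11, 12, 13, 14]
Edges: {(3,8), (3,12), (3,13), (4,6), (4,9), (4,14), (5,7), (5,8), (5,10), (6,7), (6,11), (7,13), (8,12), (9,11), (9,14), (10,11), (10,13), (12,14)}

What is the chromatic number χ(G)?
Clique number ω(G) = 3 (lower bound: χ ≥ ω).
The clique on [3, 8, 12] has size 3, forcing χ ≥ 3, and the coloring below uses 3 colors, so χ(G) = 3.
A valid 3-coloring: color 1: [8, 11, 13, 14]; color 2: [3, 5, 6, 9]; color 3: [4, 7, 10, 12].

χ(G) = 3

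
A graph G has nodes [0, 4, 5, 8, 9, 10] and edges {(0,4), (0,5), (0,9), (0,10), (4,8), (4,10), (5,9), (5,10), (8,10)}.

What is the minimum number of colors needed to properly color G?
Clique number ω(G) = 3 (lower bound: χ ≥ ω).
The clique on [0, 5, 9] has size 3, forcing χ ≥ 3, and the coloring below uses 3 colors, so χ(G) = 3.
A valid 3-coloring: color 1: [0, 8]; color 2: [9, 10]; color 3: [4, 5].

χ(G) = 3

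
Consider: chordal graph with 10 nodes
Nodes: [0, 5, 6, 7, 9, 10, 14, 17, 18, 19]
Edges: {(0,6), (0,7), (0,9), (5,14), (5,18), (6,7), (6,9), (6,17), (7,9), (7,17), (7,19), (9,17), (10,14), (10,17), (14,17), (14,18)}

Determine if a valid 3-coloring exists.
No, G is not 3-colorable

The clique on vertices [0, 6, 7, 9] has size 4 > 3, so it alone needs 4 colors.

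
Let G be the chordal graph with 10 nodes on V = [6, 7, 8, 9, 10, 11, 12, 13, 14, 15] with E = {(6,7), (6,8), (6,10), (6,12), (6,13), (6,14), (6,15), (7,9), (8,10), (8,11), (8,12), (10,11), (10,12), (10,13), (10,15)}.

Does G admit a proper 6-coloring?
Yes, G is 6-colorable

A valid 6-coloring: color 1: [6, 9, 11]; color 2: [7, 10, 14]; color 3: [8, 13, 15]; color 4: [12].
(χ(G) = 4 ≤ 6.)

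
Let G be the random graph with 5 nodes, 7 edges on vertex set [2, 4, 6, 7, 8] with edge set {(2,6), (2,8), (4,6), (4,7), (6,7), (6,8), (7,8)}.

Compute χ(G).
Clique number ω(G) = 3 (lower bound: χ ≥ ω).
The clique on [2, 6, 8] has size 3, forcing χ ≥ 3, and the coloring below uses 3 colors, so χ(G) = 3.
A valid 3-coloring: color 1: [6]; color 2: [4, 8]; color 3: [2, 7].

χ(G) = 3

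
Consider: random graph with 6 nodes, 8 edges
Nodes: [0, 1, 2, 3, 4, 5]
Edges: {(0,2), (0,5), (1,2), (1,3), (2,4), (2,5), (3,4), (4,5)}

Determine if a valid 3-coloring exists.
A valid 3-coloring: color 1: [2, 3]; color 2: [1, 5]; color 3: [0, 4].
(χ(G) = 3 ≤ 3.)

Yes, G is 3-colorable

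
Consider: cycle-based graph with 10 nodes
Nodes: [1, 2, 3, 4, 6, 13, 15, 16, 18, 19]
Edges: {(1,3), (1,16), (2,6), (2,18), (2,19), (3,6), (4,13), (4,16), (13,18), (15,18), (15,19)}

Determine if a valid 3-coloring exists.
A valid 3-coloring: color 1: [2, 3, 13, 15, 16]; color 2: [1, 4, 6, 18, 19].
(χ(G) = 2 ≤ 3.)

Yes, G is 3-colorable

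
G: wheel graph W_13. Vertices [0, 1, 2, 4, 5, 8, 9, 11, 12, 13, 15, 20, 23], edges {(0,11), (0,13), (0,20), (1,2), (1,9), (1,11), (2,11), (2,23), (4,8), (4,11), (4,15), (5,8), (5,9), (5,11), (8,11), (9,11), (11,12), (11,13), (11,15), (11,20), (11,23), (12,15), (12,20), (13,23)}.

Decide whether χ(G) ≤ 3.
A valid 3-coloring: color 1: [11]; color 2: [2, 8, 9, 13, 15, 20]; color 3: [0, 1, 4, 5, 12, 23].
(χ(G) = 3 ≤ 3.)

Yes, G is 3-colorable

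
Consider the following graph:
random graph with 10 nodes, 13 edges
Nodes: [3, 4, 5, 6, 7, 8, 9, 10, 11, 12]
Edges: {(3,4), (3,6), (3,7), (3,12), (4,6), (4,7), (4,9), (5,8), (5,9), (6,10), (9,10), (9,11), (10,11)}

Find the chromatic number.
χ(G) = 3

Clique number ω(G) = 3 (lower bound: χ ≥ ω).
The clique on [3, 4, 6] has size 3, forcing χ ≥ 3, and the coloring below uses 3 colors, so χ(G) = 3.
A valid 3-coloring: color 1: [4, 5, 10, 12]; color 2: [3, 8, 9]; color 3: [6, 7, 11].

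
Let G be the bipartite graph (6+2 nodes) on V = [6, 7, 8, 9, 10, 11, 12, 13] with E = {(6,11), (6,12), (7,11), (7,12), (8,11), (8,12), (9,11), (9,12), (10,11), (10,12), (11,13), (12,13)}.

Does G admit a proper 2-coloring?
A valid 2-coloring: color 1: [11, 12]; color 2: [6, 7, 8, 9, 10, 13].
(χ(G) = 2 ≤ 2.)

Yes, G is 2-colorable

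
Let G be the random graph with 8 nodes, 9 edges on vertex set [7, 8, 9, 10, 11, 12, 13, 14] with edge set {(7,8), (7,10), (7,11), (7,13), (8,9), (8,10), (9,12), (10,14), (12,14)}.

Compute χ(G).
Clique number ω(G) = 3 (lower bound: χ ≥ ω).
The clique on [7, 8, 10] has size 3, forcing χ ≥ 3, and the coloring below uses 3 colors, so χ(G) = 3.
A valid 3-coloring: color 1: [7, 9, 14]; color 2: [8, 11, 12, 13]; color 3: [10].

χ(G) = 3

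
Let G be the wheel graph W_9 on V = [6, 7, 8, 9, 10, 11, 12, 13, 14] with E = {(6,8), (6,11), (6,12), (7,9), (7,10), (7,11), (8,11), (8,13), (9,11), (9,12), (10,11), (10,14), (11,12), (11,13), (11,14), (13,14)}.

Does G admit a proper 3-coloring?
Yes, G is 3-colorable

A valid 3-coloring: color 1: [11]; color 2: [6, 9, 10, 13]; color 3: [7, 8, 12, 14].
(χ(G) = 3 ≤ 3.)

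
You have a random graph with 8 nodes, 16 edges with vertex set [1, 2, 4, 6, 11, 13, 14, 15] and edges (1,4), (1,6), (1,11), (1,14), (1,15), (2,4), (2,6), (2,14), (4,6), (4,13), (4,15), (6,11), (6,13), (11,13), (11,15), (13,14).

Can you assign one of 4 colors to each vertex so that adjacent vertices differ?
Yes, G is 4-colorable

A valid 4-coloring: color 1: [6, 14, 15]; color 2: [1, 2, 13]; color 3: [4, 11].
(χ(G) = 3 ≤ 4.)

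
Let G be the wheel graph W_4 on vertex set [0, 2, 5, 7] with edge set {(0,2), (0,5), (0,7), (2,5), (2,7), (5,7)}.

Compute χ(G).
Clique number ω(G) = 4 (lower bound: χ ≥ ω).
The clique on [0, 2, 5, 7] has size 4, forcing χ ≥ 4, and the coloring below uses 4 colors, so χ(G) = 4.
A valid 4-coloring: color 1: [2]; color 2: [0]; color 3: [7]; color 4: [5].

χ(G) = 4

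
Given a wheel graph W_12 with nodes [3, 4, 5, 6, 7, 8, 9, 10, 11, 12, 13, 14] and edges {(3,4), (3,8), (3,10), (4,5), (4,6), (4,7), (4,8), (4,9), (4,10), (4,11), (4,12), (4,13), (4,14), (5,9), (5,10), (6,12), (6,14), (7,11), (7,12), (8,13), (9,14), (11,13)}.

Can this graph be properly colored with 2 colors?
No, G is not 2-colorable

The clique on vertices [3, 4, 8] has size 3 > 2, so it alone needs 3 colors.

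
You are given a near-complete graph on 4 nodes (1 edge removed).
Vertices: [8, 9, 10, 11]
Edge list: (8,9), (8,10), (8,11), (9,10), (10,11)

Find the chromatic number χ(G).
Clique number ω(G) = 3 (lower bound: χ ≥ ω).
The clique on [8, 9, 10] has size 3, forcing χ ≥ 3, and the coloring below uses 3 colors, so χ(G) = 3.
A valid 3-coloring: color 1: [10]; color 2: [8]; color 3: [9, 11].

χ(G) = 3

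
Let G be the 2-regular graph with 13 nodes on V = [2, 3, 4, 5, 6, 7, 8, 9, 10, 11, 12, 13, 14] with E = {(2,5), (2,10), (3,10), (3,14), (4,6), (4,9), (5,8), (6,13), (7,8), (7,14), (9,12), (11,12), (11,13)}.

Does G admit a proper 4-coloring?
A valid 4-coloring: color 1: [6, 8, 9, 10, 11, 14]; color 2: [3, 4, 5, 7, 12, 13]; color 3: [2].
(χ(G) = 3 ≤ 4.)

Yes, G is 4-colorable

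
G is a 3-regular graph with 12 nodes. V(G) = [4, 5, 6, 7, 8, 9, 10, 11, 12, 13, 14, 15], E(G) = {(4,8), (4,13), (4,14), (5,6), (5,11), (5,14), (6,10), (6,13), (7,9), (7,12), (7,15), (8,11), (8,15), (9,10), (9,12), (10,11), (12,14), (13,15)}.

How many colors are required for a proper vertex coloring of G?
χ(G) = 3

Clique number ω(G) = 3 (lower bound: χ ≥ ω).
The clique on [7, 9, 12] has size 3, forcing χ ≥ 3, and the coloring below uses 3 colors, so χ(G) = 3.
A valid 3-coloring: color 1: [9, 11, 13, 14]; color 2: [5, 7, 8, 10]; color 3: [4, 6, 12, 15].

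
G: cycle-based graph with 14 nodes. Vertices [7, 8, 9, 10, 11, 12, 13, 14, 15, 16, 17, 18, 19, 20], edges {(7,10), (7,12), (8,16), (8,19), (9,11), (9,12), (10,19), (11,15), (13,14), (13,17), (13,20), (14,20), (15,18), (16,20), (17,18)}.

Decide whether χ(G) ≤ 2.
The clique on vertices [13, 14, 20] has size 3 > 2, so it alone needs 3 colors.

No, G is not 2-colorable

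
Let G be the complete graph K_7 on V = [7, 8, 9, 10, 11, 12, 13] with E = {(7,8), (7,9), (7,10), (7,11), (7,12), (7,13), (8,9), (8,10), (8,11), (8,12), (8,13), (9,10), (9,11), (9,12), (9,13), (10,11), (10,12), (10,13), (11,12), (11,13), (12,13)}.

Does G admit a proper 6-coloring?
The clique on vertices [7, 8, 9, 10, 11, 12, 13] has size 7 > 6, so it alone needs 7 colors.

No, G is not 6-colorable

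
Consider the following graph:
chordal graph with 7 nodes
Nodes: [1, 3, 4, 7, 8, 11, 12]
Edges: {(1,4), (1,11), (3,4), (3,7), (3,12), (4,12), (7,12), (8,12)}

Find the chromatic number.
χ(G) = 3

Clique number ω(G) = 3 (lower bound: χ ≥ ω).
The clique on [3, 4, 12] has size 3, forcing χ ≥ 3, and the coloring below uses 3 colors, so χ(G) = 3.
A valid 3-coloring: color 1: [1, 12]; color 2: [3, 8, 11]; color 3: [4, 7].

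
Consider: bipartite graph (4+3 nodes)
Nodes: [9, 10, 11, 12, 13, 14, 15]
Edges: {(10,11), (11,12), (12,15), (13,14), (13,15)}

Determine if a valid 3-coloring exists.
A valid 3-coloring: color 1: [9, 11, 14, 15]; color 2: [10, 12, 13].
(χ(G) = 2 ≤ 3.)

Yes, G is 3-colorable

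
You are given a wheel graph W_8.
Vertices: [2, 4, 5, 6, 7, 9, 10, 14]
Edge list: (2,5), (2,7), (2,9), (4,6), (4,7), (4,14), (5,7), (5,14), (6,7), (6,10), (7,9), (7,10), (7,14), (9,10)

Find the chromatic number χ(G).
χ(G) = 4

Clique number ω(G) = 3 (lower bound: χ ≥ ω).
Odd cycle [5, 2, 9, 10, 6, 4, 14] needs 3 colors (χ ≥ 3).
Vertex 7 is adjacent to every vertex of [2, 4, 5, 6, 9, 10, 14], which already need 3 colors among themselves, so 7 needs a new color (χ ≥ 4).
The coloring below uses 4 colors, so χ(G) = 4.
A valid 4-coloring: color 1: [7]; color 2: [4, 5, 9]; color 3: [2, 10, 14]; color 4: [6].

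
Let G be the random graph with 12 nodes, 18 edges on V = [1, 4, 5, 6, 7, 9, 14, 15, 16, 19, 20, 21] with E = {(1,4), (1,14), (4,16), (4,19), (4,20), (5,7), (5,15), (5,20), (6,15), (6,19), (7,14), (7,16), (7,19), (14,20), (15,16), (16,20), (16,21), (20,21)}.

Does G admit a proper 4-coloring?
Yes, G is 4-colorable

A valid 4-coloring: color 1: [1, 7, 9, 15, 20]; color 2: [5, 14, 16, 19]; color 3: [4, 6, 21].
(χ(G) = 3 ≤ 4.)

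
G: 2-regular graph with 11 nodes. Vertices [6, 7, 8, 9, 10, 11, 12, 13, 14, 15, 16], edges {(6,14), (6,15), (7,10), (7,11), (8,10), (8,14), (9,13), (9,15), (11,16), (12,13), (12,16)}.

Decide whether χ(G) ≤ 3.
A valid 3-coloring: color 1: [6, 7, 8, 13, 16]; color 2: [9, 10, 11, 12, 14]; color 3: [15].
(χ(G) = 3 ≤ 3.)

Yes, G is 3-colorable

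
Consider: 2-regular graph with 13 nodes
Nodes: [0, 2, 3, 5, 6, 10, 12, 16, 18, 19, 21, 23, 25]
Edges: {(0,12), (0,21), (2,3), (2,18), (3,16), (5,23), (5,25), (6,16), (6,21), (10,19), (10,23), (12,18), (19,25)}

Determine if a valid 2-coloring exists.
No, G is not 2-colorable

Odd cycle [10, 19, 25, 5, 23] needs 3 colors (χ ≥ 3).
Hence χ(G) ≥ 3 > 2, so no proper 2-coloring exists.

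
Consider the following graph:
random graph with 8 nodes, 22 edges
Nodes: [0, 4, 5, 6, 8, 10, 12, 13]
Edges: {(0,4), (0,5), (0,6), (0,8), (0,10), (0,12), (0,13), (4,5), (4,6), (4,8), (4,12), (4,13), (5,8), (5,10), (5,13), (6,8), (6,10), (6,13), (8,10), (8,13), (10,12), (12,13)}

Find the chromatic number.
Clique number ω(G) = 5 (lower bound: χ ≥ ω).
The clique on [0, 4, 5, 8, 13] has size 5, forcing χ ≥ 5, and the coloring below uses 5 colors, so χ(G) = 5.
A valid 5-coloring: color 1: [0]; color 2: [10, 13]; color 3: [8, 12]; color 4: [4]; color 5: [5, 6].

χ(G) = 5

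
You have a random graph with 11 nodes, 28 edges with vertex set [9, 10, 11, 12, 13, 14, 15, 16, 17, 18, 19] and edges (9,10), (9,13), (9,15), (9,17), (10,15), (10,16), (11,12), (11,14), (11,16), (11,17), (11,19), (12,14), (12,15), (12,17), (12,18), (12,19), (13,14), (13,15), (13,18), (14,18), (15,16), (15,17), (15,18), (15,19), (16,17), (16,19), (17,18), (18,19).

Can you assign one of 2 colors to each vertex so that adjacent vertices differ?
The clique on vertices [12, 15, 17, 18] has size 4 > 2, so it alone needs 4 colors.

No, G is not 2-colorable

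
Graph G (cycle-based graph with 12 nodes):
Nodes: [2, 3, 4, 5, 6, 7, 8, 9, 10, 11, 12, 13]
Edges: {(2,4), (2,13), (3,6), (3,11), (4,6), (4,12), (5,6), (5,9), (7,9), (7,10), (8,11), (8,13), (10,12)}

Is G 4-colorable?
Yes, G is 4-colorable

A valid 4-coloring: color 1: [4, 5, 7, 11, 13]; color 2: [2, 6, 8, 9, 10]; color 3: [3, 12].
(χ(G) = 3 ≤ 4.)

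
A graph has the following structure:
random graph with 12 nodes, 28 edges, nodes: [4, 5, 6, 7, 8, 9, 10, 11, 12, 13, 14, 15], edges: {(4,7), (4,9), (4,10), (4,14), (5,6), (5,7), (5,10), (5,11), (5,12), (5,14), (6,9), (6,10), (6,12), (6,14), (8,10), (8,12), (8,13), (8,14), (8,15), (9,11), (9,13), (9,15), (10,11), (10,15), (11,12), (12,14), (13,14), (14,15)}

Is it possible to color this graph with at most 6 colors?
Yes, G is 6-colorable

A valid 6-coloring: color 1: [7, 9, 10, 14]; color 2: [4, 5, 8]; color 3: [6, 11, 13, 15]; color 4: [12].
(χ(G) = 4 ≤ 6.)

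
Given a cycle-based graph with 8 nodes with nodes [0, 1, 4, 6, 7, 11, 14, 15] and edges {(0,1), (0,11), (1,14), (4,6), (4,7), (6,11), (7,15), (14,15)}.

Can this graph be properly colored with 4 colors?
A valid 4-coloring: color 1: [0, 6, 7, 14]; color 2: [1, 4, 11, 15].
(χ(G) = 2 ≤ 4.)

Yes, G is 4-colorable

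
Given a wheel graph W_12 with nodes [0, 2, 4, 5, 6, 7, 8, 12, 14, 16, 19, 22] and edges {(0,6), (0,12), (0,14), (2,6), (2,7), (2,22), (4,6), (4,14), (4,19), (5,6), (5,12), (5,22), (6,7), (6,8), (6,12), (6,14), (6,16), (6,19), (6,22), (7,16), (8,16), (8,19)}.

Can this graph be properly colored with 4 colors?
Yes, G is 4-colorable

A valid 4-coloring: color 1: [6]; color 2: [4, 7, 8, 12, 22]; color 3: [2, 5, 14, 16, 19]; color 4: [0].
(χ(G) = 4 ≤ 4.)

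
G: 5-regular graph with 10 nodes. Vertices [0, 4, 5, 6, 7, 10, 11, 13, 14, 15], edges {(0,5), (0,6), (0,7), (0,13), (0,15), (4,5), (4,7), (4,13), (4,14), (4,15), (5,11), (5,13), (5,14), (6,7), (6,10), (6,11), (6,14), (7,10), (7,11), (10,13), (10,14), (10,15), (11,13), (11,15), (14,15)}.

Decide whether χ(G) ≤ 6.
Yes, G is 6-colorable

A valid 6-coloring: color 1: [7, 13, 14]; color 2: [0, 4, 10, 11]; color 3: [5, 6, 15].
(χ(G) = 3 ≤ 6.)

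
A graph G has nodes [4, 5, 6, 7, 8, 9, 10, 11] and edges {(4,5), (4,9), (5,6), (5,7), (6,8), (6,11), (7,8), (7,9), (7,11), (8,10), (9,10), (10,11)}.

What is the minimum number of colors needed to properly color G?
Clique number ω(G) = 2 (lower bound: χ ≥ ω).
The graph is bipartite (no odd cycle), so 2 colors suffice: χ(G) = 2.
A valid 2-coloring: color 1: [4, 6, 7, 10]; color 2: [5, 8, 9, 11].

χ(G) = 2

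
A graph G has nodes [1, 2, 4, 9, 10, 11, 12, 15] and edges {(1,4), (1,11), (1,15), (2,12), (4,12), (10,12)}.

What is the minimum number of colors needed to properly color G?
Clique number ω(G) = 2 (lower bound: χ ≥ ω).
The graph is bipartite (no odd cycle), so 2 colors suffice: χ(G) = 2.
A valid 2-coloring: color 1: [1, 9, 12]; color 2: [2, 4, 10, 11, 15].

χ(G) = 2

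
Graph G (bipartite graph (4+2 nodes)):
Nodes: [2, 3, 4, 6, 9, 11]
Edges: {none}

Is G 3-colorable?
A valid 3-coloring: color 1: [2, 3, 4, 6, 9, 11].
(χ(G) = 1 ≤ 3.)

Yes, G is 3-colorable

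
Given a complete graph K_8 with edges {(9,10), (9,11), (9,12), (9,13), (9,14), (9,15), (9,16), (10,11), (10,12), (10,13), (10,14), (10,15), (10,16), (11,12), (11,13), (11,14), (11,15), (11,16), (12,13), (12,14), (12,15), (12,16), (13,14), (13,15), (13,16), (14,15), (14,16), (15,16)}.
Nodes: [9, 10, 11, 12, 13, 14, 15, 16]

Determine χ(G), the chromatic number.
Clique number ω(G) = 8 (lower bound: χ ≥ ω).
The clique on [9, 10, 11, 12, 13, 14, 15, 16] has size 8, forcing χ ≥ 8, and the coloring below uses 8 colors, so χ(G) = 8.
A valid 8-coloring: color 1: [16]; color 2: [14]; color 3: [13]; color 4: [9]; color 5: [15]; color 6: [12]; color 7: [10]; color 8: [11].

χ(G) = 8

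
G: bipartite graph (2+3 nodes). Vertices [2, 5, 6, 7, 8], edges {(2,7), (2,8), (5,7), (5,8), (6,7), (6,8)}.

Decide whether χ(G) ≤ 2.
Yes, G is 2-colorable

A valid 2-coloring: color 1: [7, 8]; color 2: [2, 5, 6].
(χ(G) = 2 ≤ 2.)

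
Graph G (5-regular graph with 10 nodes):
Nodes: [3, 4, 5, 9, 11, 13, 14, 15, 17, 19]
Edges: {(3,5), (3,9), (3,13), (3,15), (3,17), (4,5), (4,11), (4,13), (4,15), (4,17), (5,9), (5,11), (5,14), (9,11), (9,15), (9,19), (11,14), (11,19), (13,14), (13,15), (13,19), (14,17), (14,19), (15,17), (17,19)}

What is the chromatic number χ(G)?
χ(G) = 4

Clique number ω(G) = 3 (lower bound: χ ≥ ω).
Suppose a proper 3-coloring c exists. The clique [3, 5, 9] takes 3 distinct colors; by symmetry let c(3) = 1, c(5) = 2, c(9) = 3.
- Vertex 11: neighbors [5, 9] already have colors [2, 3] ⇒ c(11) = 1.
- Vertex 4: neighbors [11, 5] already have colors [1, 2] ⇒ c(4) = 3.
- Vertex 13: neighbors [3, 4] already have colors [1, 3] ⇒ c(13) = 2.
- Vertex 19: neighbors [11, 13, 9] already have colors [1, 2, 3] — all 3 colors blocked. Contradiction.
The forced assignments end in a contradiction, so G has no proper 3-coloring (χ ≥ 4).
The coloring below uses 4 colors, so χ(G) = 4.
A valid 4-coloring: color 1: [11, 15]; color 2: [3, 4, 14]; color 3: [9, 13, 17]; color 4: [5, 19].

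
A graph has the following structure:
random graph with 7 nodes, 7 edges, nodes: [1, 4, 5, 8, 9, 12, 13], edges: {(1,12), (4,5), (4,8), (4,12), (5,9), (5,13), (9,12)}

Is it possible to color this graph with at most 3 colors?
Yes, G is 3-colorable

A valid 3-coloring: color 1: [1, 4, 9, 13]; color 2: [5, 8, 12].
(χ(G) = 2 ≤ 3.)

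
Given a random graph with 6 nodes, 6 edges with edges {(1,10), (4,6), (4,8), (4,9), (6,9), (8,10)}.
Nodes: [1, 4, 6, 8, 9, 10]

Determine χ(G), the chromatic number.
Clique number ω(G) = 3 (lower bound: χ ≥ ω).
The clique on [4, 6, 9] has size 3, forcing χ ≥ 3, and the coloring below uses 3 colors, so χ(G) = 3.
A valid 3-coloring: color 1: [4, 10]; color 2: [1, 6, 8]; color 3: [9].

χ(G) = 3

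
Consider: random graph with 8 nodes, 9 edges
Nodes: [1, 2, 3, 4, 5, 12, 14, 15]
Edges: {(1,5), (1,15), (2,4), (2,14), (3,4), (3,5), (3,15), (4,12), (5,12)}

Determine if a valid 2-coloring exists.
Yes, G is 2-colorable

A valid 2-coloring: color 1: [4, 5, 14, 15]; color 2: [1, 2, 3, 12].
(χ(G) = 2 ≤ 2.)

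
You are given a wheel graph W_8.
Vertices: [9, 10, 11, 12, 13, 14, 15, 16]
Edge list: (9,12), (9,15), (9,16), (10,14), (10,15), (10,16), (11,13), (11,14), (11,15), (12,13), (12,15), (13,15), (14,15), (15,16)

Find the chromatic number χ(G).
Clique number ω(G) = 3 (lower bound: χ ≥ ω).
Odd cycle [11, 14, 10, 16, 9, 12, 13] needs 3 colors (χ ≥ 3).
Vertex 15 is adjacent to every vertex of [9, 10, 11, 12, 13, 14, 16], which already need 3 colors among themselves, so 15 needs a new color (χ ≥ 4).
The coloring below uses 4 colors, so χ(G) = 4.
A valid 4-coloring: color 1: [15]; color 2: [10, 11, 12]; color 3: [13, 14, 16]; color 4: [9].

χ(G) = 4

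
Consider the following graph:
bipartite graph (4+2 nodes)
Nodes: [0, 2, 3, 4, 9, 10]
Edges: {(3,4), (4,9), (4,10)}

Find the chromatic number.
χ(G) = 2

Clique number ω(G) = 2 (lower bound: χ ≥ ω).
The graph is bipartite (no odd cycle), so 2 colors suffice: χ(G) = 2.
A valid 2-coloring: color 1: [0, 2, 4]; color 2: [3, 9, 10].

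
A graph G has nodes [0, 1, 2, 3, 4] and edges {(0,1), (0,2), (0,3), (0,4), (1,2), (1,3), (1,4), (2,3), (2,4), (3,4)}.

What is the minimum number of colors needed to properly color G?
Clique number ω(G) = 5 (lower bound: χ ≥ ω).
The clique on [0, 1, 2, 3, 4] has size 5, forcing χ ≥ 5, and the coloring below uses 5 colors, so χ(G) = 5.
A valid 5-coloring: color 1: [2]; color 2: [0]; color 3: [1]; color 4: [4]; color 5: [3].

χ(G) = 5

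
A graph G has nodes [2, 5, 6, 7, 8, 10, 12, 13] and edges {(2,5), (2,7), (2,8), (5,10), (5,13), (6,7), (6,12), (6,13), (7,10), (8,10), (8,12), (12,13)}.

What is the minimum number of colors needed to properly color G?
χ(G) = 3

Clique number ω(G) = 3 (lower bound: χ ≥ ω).
The clique on [6, 12, 13] has size 3, forcing χ ≥ 3, and the coloring below uses 3 colors, so χ(G) = 3.
A valid 3-coloring: color 1: [2, 10, 12]; color 2: [5, 6, 8]; color 3: [7, 13].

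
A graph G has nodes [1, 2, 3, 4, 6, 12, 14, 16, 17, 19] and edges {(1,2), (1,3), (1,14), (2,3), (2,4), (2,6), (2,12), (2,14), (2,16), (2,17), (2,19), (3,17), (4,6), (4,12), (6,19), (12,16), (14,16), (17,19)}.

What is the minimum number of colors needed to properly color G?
Clique number ω(G) = 3 (lower bound: χ ≥ ω).
Odd cycle [4, 6, 19, 17, 3, 1, 14, 16, 12] needs 3 colors (χ ≥ 3).
Vertex 2 is adjacent to every vertex of [1, 3, 4, 6, 12, 14, 16, 17, 19], which already need 3 colors among themselves, so 2 needs a new color (χ ≥ 4).
The coloring below uses 4 colors, so χ(G) = 4.
A valid 4-coloring: color 1: [2]; color 2: [3, 4, 16, 19]; color 3: [1, 6, 12, 17]; color 4: [14].

χ(G) = 4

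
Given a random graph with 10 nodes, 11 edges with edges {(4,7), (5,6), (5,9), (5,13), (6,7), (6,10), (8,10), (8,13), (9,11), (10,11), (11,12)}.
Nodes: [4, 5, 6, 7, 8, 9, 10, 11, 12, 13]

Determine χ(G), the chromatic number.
χ(G) = 3

Clique number ω(G) = 2 (lower bound: χ ≥ ω).
Odd cycle [5, 6, 10, 11, 9] needs 3 colors (χ ≥ 3).
The coloring below uses 3 colors, so χ(G) = 3.
A valid 3-coloring: color 1: [4, 6, 8, 11]; color 2: [5, 7, 10, 12]; color 3: [9, 13].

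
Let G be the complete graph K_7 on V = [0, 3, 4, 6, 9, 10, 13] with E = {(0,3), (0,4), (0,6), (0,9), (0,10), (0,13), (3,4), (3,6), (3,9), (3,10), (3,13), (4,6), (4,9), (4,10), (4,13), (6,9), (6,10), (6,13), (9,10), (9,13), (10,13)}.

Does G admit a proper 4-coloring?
The clique on vertices [0, 3, 4, 6, 9, 10, 13] has size 7 > 4, so it alone needs 7 colors.

No, G is not 4-colorable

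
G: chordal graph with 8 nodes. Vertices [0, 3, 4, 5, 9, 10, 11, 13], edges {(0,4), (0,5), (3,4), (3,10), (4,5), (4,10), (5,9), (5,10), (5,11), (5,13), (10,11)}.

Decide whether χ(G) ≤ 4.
A valid 4-coloring: color 1: [3, 5]; color 2: [0, 9, 10, 13]; color 3: [4, 11].
(χ(G) = 3 ≤ 4.)

Yes, G is 4-colorable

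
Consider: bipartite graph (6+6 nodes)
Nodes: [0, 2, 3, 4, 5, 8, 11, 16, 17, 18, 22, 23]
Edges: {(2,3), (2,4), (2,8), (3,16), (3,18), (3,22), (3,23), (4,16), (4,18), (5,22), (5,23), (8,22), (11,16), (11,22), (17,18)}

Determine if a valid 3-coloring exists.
Yes, G is 3-colorable

A valid 3-coloring: color 1: [0, 3, 4, 5, 8, 11, 17]; color 2: [2, 16, 18, 22, 23].
(χ(G) = 2 ≤ 3.)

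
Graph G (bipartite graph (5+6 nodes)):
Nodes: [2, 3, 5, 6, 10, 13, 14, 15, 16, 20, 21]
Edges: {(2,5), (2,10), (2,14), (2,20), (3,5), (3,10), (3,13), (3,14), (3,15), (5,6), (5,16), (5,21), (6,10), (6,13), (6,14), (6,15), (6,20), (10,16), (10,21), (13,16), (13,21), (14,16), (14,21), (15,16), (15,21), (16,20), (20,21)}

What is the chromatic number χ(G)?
χ(G) = 2

Clique number ω(G) = 2 (lower bound: χ ≥ ω).
The graph is bipartite (no odd cycle), so 2 colors suffice: χ(G) = 2.
A valid 2-coloring: color 1: [2, 3, 6, 16, 21]; color 2: [5, 10, 13, 14, 15, 20].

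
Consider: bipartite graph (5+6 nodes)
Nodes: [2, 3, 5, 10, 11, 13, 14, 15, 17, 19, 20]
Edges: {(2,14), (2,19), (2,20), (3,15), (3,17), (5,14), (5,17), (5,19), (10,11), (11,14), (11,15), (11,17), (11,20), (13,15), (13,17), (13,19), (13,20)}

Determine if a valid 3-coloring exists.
A valid 3-coloring: color 1: [2, 3, 5, 11, 13]; color 2: [10, 14, 15, 17, 19, 20].
(χ(G) = 2 ≤ 3.)

Yes, G is 3-colorable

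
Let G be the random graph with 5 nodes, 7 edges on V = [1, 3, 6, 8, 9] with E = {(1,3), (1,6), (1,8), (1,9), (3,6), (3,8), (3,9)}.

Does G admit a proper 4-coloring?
A valid 4-coloring: color 1: [3]; color 2: [1]; color 3: [6, 8, 9].
(χ(G) = 3 ≤ 4.)

Yes, G is 4-colorable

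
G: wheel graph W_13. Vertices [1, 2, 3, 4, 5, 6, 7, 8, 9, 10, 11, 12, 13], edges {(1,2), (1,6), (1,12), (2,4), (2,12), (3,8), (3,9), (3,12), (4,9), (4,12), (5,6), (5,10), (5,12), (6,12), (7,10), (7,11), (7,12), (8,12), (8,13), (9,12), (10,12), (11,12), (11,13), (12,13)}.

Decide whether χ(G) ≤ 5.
A valid 5-coloring: color 1: [12]; color 2: [2, 6, 8, 9, 10, 11]; color 3: [1, 3, 4, 5, 7, 13].
(χ(G) = 3 ≤ 5.)

Yes, G is 5-colorable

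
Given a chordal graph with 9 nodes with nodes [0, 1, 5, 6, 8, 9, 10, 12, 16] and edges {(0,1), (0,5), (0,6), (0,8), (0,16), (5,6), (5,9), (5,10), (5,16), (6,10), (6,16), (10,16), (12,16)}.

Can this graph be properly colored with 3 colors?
No, G is not 3-colorable

The clique on vertices [0, 5, 6, 16] has size 4 > 3, so it alone needs 4 colors.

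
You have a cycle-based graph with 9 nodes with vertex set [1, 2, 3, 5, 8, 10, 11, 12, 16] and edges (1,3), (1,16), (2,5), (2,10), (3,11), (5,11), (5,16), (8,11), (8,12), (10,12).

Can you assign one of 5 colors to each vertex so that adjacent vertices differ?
Yes, G is 5-colorable

A valid 5-coloring: color 1: [1, 5, 8, 10]; color 2: [2, 11, 12, 16]; color 3: [3].
(χ(G) = 3 ≤ 5.)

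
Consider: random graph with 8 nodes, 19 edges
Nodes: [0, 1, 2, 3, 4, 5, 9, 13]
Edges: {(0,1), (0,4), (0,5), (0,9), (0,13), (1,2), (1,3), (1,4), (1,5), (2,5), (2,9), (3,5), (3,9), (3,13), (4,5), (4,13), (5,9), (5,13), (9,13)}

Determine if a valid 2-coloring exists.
No, G is not 2-colorable

The clique on vertices [0, 5, 9, 13] has size 4 > 2, so it alone needs 4 colors.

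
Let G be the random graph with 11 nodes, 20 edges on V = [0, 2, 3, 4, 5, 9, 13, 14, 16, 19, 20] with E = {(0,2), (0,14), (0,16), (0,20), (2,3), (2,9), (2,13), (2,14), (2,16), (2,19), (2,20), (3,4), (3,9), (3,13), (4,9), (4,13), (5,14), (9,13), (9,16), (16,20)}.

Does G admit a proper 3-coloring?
No, G is not 3-colorable

The clique on vertices [0, 2, 16, 20] has size 4 > 3, so it alone needs 4 colors.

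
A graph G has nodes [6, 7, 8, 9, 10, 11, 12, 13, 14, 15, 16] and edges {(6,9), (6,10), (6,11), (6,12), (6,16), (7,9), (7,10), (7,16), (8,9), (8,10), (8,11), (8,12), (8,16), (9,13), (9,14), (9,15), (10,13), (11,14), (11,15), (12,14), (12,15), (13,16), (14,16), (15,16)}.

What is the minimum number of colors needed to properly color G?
Clique number ω(G) = 2 (lower bound: χ ≥ ω).
The graph is bipartite (no odd cycle), so 2 colors suffice: χ(G) = 2.
A valid 2-coloring: color 1: [9, 10, 11, 12, 16]; color 2: [6, 7, 8, 13, 14, 15].

χ(G) = 2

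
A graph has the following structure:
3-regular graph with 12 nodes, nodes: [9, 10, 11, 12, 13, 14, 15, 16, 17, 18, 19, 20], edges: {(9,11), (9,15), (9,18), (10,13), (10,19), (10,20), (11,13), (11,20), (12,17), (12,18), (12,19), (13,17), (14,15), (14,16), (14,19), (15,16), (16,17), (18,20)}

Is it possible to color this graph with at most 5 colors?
Yes, G is 5-colorable

A valid 5-coloring: color 1: [10, 11, 15, 17, 18]; color 2: [9, 13, 16, 19, 20]; color 3: [12, 14].
(χ(G) = 3 ≤ 5.)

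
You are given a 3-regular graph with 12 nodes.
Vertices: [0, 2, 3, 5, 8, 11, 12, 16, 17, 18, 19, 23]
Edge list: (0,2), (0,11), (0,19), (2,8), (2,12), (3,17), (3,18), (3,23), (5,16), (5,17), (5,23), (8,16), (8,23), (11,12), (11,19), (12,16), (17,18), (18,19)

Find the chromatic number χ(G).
χ(G) = 3

Clique number ω(G) = 3 (lower bound: χ ≥ ω).
The clique on [0, 11, 19] has size 3, forcing χ ≥ 3, and the coloring below uses 3 colors, so χ(G) = 3.
A valid 3-coloring: color 1: [2, 16, 17, 19, 23]; color 2: [0, 3, 5, 8, 12]; color 3: [11, 18].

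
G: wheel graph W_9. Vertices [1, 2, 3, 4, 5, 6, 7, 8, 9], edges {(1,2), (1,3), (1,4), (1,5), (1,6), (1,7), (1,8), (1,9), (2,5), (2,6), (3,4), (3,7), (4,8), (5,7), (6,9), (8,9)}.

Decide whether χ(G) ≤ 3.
A valid 3-coloring: color 1: [1]; color 2: [2, 4, 7, 9]; color 3: [3, 5, 6, 8].
(χ(G) = 3 ≤ 3.)

Yes, G is 3-colorable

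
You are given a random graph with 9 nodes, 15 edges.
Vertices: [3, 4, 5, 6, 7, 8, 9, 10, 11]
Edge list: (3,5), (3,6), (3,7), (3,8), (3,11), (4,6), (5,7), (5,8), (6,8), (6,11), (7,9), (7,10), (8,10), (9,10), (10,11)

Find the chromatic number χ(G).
χ(G) = 3

Clique number ω(G) = 3 (lower bound: χ ≥ ω).
The clique on [7, 9, 10] has size 3, forcing χ ≥ 3, and the coloring below uses 3 colors, so χ(G) = 3.
A valid 3-coloring: color 1: [3, 4, 9]; color 2: [5, 6, 10]; color 3: [7, 8, 11].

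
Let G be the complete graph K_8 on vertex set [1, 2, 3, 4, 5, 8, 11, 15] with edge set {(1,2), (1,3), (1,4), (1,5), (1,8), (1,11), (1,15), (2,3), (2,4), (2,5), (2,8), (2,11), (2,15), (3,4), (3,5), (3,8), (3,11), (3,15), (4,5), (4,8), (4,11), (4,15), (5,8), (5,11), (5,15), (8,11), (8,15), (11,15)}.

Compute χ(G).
Clique number ω(G) = 8 (lower bound: χ ≥ ω).
The clique on [1, 2, 3, 4, 5, 8, 11, 15] has size 8, forcing χ ≥ 8, and the coloring below uses 8 colors, so χ(G) = 8.
A valid 8-coloring: color 1: [11]; color 2: [5]; color 3: [4]; color 4: [8]; color 5: [1]; color 6: [2]; color 7: [15]; color 8: [3].

χ(G) = 8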